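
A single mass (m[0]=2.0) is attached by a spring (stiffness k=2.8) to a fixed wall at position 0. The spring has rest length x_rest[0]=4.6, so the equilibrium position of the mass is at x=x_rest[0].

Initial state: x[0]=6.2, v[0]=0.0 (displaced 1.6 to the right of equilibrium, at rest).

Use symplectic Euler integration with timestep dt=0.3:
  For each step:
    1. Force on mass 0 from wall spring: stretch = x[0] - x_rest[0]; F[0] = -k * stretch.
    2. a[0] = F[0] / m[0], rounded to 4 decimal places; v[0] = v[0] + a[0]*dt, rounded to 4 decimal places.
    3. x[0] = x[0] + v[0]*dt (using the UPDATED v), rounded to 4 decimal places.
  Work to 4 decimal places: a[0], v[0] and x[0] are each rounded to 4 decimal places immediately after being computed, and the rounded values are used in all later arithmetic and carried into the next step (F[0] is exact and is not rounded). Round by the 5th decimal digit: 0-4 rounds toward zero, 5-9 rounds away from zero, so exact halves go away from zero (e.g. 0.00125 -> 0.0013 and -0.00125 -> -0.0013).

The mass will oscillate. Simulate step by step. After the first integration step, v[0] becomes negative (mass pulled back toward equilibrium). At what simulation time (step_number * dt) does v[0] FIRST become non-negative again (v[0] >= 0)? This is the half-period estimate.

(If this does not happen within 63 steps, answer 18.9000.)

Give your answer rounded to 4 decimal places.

Answer: 2.7000

Derivation:
Step 0: x=[6.2000] v=[0.0000]
Step 1: x=[5.9984] v=[-0.6720]
Step 2: x=[5.6206] v=[-1.2593]
Step 3: x=[5.1142] v=[-1.6879]
Step 4: x=[4.5430] v=[-1.9039]
Step 5: x=[3.9790] v=[-1.8800]
Step 6: x=[3.4932] v=[-1.6192]
Step 7: x=[3.1469] v=[-1.1544]
Step 8: x=[2.9837] v=[-0.5441]
Step 9: x=[3.0241] v=[0.1347]
First v>=0 after going negative at step 9, time=2.7000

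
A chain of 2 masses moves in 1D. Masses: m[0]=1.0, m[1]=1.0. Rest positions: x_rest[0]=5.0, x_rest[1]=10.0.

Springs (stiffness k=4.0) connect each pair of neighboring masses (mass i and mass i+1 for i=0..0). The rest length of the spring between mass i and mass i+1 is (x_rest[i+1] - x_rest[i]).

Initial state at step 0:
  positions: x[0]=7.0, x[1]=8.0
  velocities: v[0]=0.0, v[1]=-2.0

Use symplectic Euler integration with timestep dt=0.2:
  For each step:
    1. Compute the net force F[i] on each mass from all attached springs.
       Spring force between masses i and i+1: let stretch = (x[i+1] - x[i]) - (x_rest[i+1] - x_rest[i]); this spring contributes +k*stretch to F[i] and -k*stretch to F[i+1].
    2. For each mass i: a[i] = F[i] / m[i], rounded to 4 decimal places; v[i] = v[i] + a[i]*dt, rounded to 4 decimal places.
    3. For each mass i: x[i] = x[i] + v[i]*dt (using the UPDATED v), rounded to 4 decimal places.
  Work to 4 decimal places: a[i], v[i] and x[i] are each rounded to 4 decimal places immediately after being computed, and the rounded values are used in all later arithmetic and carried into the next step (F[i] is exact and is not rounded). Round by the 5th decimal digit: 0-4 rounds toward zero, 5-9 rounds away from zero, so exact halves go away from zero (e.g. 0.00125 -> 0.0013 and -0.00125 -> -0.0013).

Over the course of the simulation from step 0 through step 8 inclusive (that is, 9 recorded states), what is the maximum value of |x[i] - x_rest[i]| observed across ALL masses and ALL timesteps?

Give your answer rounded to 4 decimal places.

Answer: 3.0457

Derivation:
Step 0: x=[7.0000 8.0000] v=[0.0000 -2.0000]
Step 1: x=[6.3600 8.2400] v=[-3.2000 1.2000]
Step 2: x=[5.2208 8.9792] v=[-5.6960 3.6960]
Step 3: x=[3.8829 9.9171] v=[-6.6893 4.6893]
Step 4: x=[2.7105 10.6895] v=[-5.8619 3.8619]
Step 5: x=[2.0148 10.9852] v=[-3.4787 1.4787]
Step 6: x=[1.9543 10.6457] v=[-0.3024 -1.6976]
Step 7: x=[2.4844 9.7156] v=[2.6507 -4.6507]
Step 8: x=[3.3715 8.4285] v=[4.4357 -6.4357]
Max displacement = 3.0457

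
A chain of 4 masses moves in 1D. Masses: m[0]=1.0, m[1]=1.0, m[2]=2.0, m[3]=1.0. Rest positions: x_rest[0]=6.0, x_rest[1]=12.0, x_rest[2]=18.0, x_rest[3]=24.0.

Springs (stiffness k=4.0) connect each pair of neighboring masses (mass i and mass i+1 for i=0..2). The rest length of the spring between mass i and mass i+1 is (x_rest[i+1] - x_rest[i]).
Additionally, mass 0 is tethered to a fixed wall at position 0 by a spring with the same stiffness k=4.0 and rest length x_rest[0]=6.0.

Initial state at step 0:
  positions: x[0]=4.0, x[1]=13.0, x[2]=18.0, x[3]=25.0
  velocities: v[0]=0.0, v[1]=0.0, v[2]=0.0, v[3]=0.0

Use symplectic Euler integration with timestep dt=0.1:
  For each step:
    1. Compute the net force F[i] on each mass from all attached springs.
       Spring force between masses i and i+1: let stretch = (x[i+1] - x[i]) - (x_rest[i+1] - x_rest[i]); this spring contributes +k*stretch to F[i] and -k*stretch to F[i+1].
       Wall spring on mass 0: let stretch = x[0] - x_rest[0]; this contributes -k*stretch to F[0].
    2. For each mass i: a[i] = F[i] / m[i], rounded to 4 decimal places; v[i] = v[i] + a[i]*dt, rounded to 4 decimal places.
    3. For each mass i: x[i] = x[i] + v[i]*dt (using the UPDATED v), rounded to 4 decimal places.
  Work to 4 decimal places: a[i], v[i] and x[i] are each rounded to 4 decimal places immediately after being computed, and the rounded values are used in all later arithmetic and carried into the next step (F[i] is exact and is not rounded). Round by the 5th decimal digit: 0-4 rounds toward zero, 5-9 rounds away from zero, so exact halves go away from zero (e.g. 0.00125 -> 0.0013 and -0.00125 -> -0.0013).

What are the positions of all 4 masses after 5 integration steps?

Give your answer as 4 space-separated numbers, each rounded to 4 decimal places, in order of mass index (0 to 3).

Answer: 6.2883 11.3058 18.4237 24.5026

Derivation:
Step 0: x=[4.0000 13.0000 18.0000 25.0000] v=[0.0000 0.0000 0.0000 0.0000]
Step 1: x=[4.2000 12.8400 18.0400 24.9600] v=[2.0000 -1.6000 0.4000 -0.4000]
Step 2: x=[4.5776 12.5424 18.1144 24.8832] v=[3.7760 -2.9760 0.7440 -0.7680]
Step 3: x=[5.0907 12.1491 18.2127 24.7757] v=[5.1309 -3.9331 0.9834 -1.0755]
Step 4: x=[5.6825 11.7160 18.3210 24.6456] v=[5.9180 -4.3310 1.0833 -1.3007]
Step 5: x=[6.2883 11.3058 18.4237 24.5026] v=[6.0584 -4.1024 1.0272 -1.4305]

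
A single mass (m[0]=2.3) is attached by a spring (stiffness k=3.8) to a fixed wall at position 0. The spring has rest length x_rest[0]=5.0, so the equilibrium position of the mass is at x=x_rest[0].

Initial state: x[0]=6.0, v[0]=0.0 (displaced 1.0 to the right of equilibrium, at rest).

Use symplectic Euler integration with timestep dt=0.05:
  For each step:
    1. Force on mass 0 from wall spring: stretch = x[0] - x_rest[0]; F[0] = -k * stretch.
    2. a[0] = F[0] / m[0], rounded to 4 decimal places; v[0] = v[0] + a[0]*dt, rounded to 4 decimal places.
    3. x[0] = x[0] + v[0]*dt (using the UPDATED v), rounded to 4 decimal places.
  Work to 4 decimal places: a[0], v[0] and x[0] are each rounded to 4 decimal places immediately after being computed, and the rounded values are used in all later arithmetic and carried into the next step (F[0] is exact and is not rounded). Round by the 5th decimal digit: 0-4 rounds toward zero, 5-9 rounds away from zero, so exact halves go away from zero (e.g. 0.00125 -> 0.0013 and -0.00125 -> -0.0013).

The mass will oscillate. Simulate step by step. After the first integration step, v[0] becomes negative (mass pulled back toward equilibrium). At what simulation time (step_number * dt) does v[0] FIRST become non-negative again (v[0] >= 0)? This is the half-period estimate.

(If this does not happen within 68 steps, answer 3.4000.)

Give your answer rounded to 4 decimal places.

Answer: 2.4500

Derivation:
Step 0: x=[6.0000] v=[0.0000]
Step 1: x=[5.9959] v=[-0.0826]
Step 2: x=[5.9877] v=[-0.1649]
Step 3: x=[5.9754] v=[-0.2465]
Step 4: x=[5.9590] v=[-0.3271]
Step 5: x=[5.9387] v=[-0.4063]
Step 6: x=[5.9145] v=[-0.4838]
Step 7: x=[5.8865] v=[-0.5593]
Step 8: x=[5.8549] v=[-0.6325]
Step 9: x=[5.8197] v=[-0.7031]
Step 10: x=[5.7812] v=[-0.7708]
Step 11: x=[5.7394] v=[-0.8353]
Step 12: x=[5.6946] v=[-0.8964]
Step 13: x=[5.6469] v=[-0.9538]
Step 14: x=[5.5965] v=[-1.0072]
Step 15: x=[5.5437] v=[-1.0565]
Step 16: x=[5.4886] v=[-1.1014]
Step 17: x=[5.4315] v=[-1.1418]
Step 18: x=[5.3726] v=[-1.1774]
Step 19: x=[5.3122] v=[-1.2082]
Step 20: x=[5.2505] v=[-1.2340]
Step 21: x=[5.1878] v=[-1.2547]
Step 22: x=[5.1243] v=[-1.2702]
Step 23: x=[5.0603] v=[-1.2805]
Step 24: x=[4.9960] v=[-1.2855]
Step 25: x=[4.9317] v=[-1.2852]
Step 26: x=[4.8677] v=[-1.2796]
Step 27: x=[4.8043] v=[-1.2687]
Step 28: x=[4.7417] v=[-1.2525]
Step 29: x=[4.6801] v=[-1.2312]
Step 30: x=[4.6199] v=[-1.2048]
Step 31: x=[4.5612] v=[-1.1734]
Step 32: x=[4.5043] v=[-1.1372]
Step 33: x=[4.4495] v=[-1.0963]
Step 34: x=[4.3970] v=[-1.0508]
Step 35: x=[4.3470] v=[-1.0010]
Step 36: x=[4.2996] v=[-0.9471]
Step 37: x=[4.2551] v=[-0.8892]
Step 38: x=[4.2137] v=[-0.8277]
Step 39: x=[4.1756] v=[-0.7627]
Step 40: x=[4.1409] v=[-0.6946]
Step 41: x=[4.1097] v=[-0.6236]
Step 42: x=[4.0822] v=[-0.5501]
Step 43: x=[4.0585] v=[-0.4743]
Step 44: x=[4.0387] v=[-0.3965]
Step 45: x=[4.0228] v=[-0.3171]
Step 46: x=[4.0110] v=[-0.2364]
Step 47: x=[4.0033] v=[-0.1547]
Step 48: x=[3.9997] v=[-0.0724]
Step 49: x=[4.0002] v=[0.0102]
First v>=0 after going negative at step 49, time=2.4500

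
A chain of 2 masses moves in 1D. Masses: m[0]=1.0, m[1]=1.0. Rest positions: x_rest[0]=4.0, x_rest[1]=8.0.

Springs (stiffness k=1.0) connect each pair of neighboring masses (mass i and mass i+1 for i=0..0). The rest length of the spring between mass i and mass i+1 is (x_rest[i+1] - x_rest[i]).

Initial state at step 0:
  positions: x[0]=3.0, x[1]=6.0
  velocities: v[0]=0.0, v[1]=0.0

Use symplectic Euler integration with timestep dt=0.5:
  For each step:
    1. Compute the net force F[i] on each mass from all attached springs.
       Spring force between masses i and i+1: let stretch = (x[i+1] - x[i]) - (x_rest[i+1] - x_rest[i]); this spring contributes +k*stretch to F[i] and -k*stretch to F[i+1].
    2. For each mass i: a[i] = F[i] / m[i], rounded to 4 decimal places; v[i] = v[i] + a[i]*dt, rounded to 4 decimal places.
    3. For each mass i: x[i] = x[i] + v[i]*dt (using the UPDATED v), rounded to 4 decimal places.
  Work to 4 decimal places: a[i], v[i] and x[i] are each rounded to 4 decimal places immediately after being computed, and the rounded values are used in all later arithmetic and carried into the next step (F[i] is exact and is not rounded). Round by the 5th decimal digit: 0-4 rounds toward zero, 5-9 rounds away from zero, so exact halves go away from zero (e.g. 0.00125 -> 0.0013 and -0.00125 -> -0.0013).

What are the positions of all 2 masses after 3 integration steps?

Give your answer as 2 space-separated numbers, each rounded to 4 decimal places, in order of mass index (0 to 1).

Step 0: x=[3.0000 6.0000] v=[0.0000 0.0000]
Step 1: x=[2.7500 6.2500] v=[-0.5000 0.5000]
Step 2: x=[2.3750 6.6250] v=[-0.7500 0.7500]
Step 3: x=[2.0625 6.9375] v=[-0.6250 0.6250]

Answer: 2.0625 6.9375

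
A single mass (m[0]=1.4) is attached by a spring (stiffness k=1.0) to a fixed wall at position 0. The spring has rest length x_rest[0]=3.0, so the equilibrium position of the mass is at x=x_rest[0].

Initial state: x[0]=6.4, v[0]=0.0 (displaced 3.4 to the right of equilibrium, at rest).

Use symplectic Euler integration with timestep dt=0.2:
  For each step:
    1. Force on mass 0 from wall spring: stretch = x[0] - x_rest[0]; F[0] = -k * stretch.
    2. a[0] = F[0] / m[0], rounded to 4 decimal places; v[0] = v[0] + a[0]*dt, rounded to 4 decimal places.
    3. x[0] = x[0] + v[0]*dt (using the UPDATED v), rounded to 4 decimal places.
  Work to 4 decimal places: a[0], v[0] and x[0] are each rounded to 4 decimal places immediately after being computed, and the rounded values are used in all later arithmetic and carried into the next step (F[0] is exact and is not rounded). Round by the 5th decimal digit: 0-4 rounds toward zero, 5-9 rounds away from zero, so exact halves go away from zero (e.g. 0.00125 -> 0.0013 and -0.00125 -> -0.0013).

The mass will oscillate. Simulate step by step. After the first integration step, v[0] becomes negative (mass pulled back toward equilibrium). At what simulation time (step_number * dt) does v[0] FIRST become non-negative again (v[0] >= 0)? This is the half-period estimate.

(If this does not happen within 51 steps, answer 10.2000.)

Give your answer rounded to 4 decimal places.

Step 0: x=[6.4000] v=[0.0000]
Step 1: x=[6.3029] v=[-0.4857]
Step 2: x=[6.1114] v=[-0.9575]
Step 3: x=[5.8310] v=[-1.4020]
Step 4: x=[5.4697] v=[-1.8064]
Step 5: x=[5.0379] v=[-2.1592]
Step 6: x=[4.5478] v=[-2.4503]
Step 7: x=[4.0135] v=[-2.6714]
Step 8: x=[3.4503] v=[-2.8162]
Step 9: x=[2.8742] v=[-2.8805]
Step 10: x=[2.3017] v=[-2.8625]
Step 11: x=[1.7492] v=[-2.7627]
Step 12: x=[1.2324] v=[-2.5840]
Step 13: x=[0.7661] v=[-2.3315]
Step 14: x=[0.3636] v=[-2.0124]
Step 15: x=[0.0364] v=[-1.6358]
Step 16: x=[-0.2061] v=[-1.2124]
Step 17: x=[-0.3570] v=[-0.7544]
Step 18: x=[-0.4120] v=[-0.2748]
Step 19: x=[-0.3695] v=[0.2126]
First v>=0 after going negative at step 19, time=3.8000

Answer: 3.8000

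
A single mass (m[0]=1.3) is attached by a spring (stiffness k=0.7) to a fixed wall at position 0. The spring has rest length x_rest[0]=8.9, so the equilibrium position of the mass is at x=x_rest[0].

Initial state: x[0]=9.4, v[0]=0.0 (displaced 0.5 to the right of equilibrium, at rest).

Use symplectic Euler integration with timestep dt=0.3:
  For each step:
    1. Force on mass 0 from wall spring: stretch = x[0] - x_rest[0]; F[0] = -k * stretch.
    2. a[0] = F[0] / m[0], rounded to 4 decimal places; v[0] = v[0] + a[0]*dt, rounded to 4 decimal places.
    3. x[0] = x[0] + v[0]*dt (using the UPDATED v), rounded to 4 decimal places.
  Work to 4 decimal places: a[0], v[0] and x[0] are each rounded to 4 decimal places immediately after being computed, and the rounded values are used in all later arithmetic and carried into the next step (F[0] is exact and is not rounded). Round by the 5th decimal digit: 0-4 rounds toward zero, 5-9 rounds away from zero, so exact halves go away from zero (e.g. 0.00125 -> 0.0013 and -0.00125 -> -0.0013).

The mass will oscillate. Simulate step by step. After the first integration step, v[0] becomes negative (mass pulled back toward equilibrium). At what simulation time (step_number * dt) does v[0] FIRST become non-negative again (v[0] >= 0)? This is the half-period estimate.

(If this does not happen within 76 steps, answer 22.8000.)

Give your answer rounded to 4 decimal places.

Answer: 4.5000

Derivation:
Step 0: x=[9.4000] v=[0.0000]
Step 1: x=[9.3758] v=[-0.0808]
Step 2: x=[9.3285] v=[-0.1577]
Step 3: x=[9.2604] v=[-0.2269]
Step 4: x=[9.1749] v=[-0.2851]
Step 5: x=[9.0761] v=[-0.3295]
Step 6: x=[8.9687] v=[-0.3579]
Step 7: x=[8.8580] v=[-0.3690]
Step 8: x=[8.7493] v=[-0.3622]
Step 9: x=[8.6479] v=[-0.3379]
Step 10: x=[8.5587] v=[-0.2972]
Step 11: x=[8.4861] v=[-0.2421]
Step 12: x=[8.4335] v=[-0.1752]
Step 13: x=[8.4036] v=[-0.0998]
Step 14: x=[8.3977] v=[-0.0196]
Step 15: x=[8.4162] v=[0.0616]
First v>=0 after going negative at step 15, time=4.5000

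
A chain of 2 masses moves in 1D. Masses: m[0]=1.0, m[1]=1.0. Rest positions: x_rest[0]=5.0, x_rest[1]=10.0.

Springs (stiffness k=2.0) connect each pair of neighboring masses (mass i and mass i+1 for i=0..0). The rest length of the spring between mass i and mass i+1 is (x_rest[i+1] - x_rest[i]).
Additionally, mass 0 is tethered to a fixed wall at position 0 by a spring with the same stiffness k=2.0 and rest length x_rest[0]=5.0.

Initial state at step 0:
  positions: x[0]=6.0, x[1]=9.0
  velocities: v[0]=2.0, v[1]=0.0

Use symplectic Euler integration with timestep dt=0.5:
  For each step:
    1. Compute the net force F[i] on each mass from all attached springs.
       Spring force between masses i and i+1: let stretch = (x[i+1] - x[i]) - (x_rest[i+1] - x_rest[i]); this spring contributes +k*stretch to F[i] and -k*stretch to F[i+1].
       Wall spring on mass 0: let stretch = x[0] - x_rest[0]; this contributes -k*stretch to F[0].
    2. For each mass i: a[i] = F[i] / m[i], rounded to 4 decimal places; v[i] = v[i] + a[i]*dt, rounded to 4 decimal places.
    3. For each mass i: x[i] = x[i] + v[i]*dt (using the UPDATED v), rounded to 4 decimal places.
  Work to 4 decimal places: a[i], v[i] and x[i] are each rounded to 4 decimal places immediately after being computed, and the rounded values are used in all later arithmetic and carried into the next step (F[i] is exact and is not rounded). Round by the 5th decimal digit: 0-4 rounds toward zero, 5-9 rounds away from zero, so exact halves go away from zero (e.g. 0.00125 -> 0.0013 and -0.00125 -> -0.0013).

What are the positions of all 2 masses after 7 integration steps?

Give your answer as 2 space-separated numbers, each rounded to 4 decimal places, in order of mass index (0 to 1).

Step 0: x=[6.0000 9.0000] v=[2.0000 0.0000]
Step 1: x=[5.5000 10.0000] v=[-1.0000 2.0000]
Step 2: x=[4.5000 11.2500] v=[-2.0000 2.5000]
Step 3: x=[4.6250 11.6250] v=[0.2500 0.7500]
Step 4: x=[5.9375 11.0000] v=[2.6250 -1.2500]
Step 5: x=[6.8125 10.3438] v=[1.7500 -1.3125]
Step 6: x=[6.0469 10.4219] v=[-1.5312 0.1562]
Step 7: x=[4.4454 10.8125] v=[-3.2031 0.7812]

Answer: 4.4454 10.8125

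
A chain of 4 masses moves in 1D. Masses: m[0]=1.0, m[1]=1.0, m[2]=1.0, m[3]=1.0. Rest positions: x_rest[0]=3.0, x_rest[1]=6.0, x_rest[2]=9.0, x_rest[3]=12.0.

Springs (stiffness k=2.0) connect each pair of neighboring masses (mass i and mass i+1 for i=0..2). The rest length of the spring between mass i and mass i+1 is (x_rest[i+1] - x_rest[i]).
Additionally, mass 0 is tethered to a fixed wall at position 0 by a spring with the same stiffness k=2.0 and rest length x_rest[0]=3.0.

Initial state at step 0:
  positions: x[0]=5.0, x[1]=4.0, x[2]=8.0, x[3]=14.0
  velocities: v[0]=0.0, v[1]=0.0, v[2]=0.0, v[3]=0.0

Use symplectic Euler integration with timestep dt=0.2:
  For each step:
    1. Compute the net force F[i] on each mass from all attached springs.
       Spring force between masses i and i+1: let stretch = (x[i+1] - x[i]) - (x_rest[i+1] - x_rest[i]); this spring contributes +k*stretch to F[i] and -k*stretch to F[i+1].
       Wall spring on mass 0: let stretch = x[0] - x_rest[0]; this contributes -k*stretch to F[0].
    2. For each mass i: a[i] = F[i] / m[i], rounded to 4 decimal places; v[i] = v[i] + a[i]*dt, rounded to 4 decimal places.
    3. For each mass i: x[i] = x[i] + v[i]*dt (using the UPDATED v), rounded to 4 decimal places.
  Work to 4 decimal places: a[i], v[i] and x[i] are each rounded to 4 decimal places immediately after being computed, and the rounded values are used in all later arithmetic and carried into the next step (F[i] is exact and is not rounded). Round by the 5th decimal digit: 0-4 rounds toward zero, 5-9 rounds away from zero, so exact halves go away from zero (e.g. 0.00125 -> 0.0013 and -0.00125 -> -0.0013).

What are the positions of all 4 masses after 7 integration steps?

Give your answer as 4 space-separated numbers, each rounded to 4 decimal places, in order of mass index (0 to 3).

Step 0: x=[5.0000 4.0000 8.0000 14.0000] v=[0.0000 0.0000 0.0000 0.0000]
Step 1: x=[4.5200 4.4000 8.1600 13.7600] v=[-2.4000 2.0000 0.8000 -1.2000]
Step 2: x=[3.6688 5.1104 8.4672 13.3120] v=[-4.2560 3.5520 1.5360 -2.2400]
Step 3: x=[2.6394 5.9740 8.8934 12.7164] v=[-5.1469 4.3181 2.1312 -2.9779]
Step 4: x=[1.6656 6.8044 9.3919 12.0550] v=[-4.8688 4.1520 2.4926 -3.3071]
Step 5: x=[0.9697 7.4307 9.8965 11.4205] v=[-3.4795 3.1315 2.5228 -3.1723]
Step 6: x=[0.7131 7.7374 10.3257 10.9041] v=[-1.2830 1.5334 2.1461 -2.5819]
Step 7: x=[0.9614 7.6892 10.5941 10.5814] v=[1.2415 -0.2410 1.3421 -1.6133]

Answer: 0.9614 7.6892 10.5941 10.5814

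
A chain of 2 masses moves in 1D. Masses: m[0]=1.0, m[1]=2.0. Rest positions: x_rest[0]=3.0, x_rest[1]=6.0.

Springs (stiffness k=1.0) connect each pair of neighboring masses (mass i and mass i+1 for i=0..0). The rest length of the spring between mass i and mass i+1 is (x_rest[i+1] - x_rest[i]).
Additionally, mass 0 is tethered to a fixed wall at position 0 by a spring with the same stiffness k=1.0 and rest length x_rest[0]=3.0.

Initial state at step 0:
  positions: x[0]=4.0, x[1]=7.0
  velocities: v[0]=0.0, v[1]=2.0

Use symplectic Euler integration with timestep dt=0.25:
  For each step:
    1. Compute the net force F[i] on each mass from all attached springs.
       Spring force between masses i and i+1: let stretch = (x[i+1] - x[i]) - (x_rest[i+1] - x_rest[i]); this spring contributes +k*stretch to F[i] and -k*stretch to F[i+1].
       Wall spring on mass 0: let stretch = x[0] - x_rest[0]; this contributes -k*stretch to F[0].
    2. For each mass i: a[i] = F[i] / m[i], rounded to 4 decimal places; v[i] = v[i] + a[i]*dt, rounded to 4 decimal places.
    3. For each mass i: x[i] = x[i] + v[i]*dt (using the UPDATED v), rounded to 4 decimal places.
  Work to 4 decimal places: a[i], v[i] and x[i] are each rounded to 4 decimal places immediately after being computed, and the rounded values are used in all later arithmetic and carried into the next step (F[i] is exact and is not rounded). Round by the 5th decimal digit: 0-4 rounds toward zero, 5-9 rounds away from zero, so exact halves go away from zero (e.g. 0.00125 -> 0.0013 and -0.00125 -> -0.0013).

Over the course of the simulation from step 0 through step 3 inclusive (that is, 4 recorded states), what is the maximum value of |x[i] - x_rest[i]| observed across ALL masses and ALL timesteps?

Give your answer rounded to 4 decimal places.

Step 0: x=[4.0000 7.0000] v=[0.0000 2.0000]
Step 1: x=[3.9375 7.5000] v=[-0.2500 2.0000]
Step 2: x=[3.8516 7.9824] v=[-0.3438 1.9297]
Step 3: x=[3.7831 8.4295] v=[-0.2740 1.7884]
Max displacement = 2.4295

Answer: 2.4295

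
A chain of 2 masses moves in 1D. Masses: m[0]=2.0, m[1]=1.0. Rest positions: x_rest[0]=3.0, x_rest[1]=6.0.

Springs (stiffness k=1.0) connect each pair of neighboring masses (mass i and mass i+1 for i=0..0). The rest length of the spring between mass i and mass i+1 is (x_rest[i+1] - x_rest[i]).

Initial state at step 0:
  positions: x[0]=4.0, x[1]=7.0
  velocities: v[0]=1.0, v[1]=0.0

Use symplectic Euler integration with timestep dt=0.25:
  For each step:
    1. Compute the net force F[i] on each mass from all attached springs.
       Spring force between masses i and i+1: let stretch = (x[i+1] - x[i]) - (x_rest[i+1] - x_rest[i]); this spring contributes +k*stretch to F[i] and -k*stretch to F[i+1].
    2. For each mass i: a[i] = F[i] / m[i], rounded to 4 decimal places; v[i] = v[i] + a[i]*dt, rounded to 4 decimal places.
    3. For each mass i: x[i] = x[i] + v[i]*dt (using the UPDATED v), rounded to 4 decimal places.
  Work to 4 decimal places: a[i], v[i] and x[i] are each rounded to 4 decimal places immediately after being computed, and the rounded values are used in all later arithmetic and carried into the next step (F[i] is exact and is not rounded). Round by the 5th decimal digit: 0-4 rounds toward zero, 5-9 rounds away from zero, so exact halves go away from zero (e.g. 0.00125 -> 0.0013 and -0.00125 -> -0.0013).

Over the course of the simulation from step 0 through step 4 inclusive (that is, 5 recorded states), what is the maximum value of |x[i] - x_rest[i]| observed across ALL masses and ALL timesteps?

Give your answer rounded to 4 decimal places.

Answer: 1.9262

Derivation:
Step 0: x=[4.0000 7.0000] v=[1.0000 0.0000]
Step 1: x=[4.2500 7.0000] v=[1.0000 0.0000]
Step 2: x=[4.4922 7.0156] v=[0.9688 0.0625]
Step 3: x=[4.7195 7.0610] v=[0.9092 0.1817]
Step 4: x=[4.9262 7.1476] v=[0.8269 0.3463]
Max displacement = 1.9262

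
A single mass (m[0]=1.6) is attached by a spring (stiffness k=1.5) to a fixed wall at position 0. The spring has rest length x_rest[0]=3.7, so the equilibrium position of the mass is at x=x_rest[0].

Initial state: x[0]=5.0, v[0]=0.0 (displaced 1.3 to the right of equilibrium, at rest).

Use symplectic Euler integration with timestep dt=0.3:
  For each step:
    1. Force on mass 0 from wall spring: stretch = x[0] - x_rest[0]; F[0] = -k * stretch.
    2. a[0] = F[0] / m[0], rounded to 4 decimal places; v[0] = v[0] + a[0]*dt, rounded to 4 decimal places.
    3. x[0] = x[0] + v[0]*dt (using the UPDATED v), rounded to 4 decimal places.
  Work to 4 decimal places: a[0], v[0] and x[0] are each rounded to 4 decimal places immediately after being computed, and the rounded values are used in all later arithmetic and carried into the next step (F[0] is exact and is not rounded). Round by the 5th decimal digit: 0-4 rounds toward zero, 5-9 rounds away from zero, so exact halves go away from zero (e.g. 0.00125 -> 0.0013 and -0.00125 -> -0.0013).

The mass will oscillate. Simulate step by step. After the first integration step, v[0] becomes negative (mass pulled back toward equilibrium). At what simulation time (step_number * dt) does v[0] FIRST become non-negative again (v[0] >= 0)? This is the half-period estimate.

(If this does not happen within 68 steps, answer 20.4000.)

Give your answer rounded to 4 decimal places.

Answer: 3.3000

Derivation:
Step 0: x=[5.0000] v=[0.0000]
Step 1: x=[4.8903] v=[-0.3656]
Step 2: x=[4.6802] v=[-0.7004]
Step 3: x=[4.3874] v=[-0.9761]
Step 4: x=[4.0366] v=[-1.1694]
Step 5: x=[3.6574] v=[-1.2641]
Step 6: x=[3.2818] v=[-1.2521]
Step 7: x=[2.9415] v=[-1.1345]
Step 8: x=[2.6651] v=[-0.9212]
Step 9: x=[2.4761] v=[-0.6301]
Step 10: x=[2.3903] v=[-0.2859]
Step 11: x=[2.4150] v=[0.0824]
First v>=0 after going negative at step 11, time=3.3000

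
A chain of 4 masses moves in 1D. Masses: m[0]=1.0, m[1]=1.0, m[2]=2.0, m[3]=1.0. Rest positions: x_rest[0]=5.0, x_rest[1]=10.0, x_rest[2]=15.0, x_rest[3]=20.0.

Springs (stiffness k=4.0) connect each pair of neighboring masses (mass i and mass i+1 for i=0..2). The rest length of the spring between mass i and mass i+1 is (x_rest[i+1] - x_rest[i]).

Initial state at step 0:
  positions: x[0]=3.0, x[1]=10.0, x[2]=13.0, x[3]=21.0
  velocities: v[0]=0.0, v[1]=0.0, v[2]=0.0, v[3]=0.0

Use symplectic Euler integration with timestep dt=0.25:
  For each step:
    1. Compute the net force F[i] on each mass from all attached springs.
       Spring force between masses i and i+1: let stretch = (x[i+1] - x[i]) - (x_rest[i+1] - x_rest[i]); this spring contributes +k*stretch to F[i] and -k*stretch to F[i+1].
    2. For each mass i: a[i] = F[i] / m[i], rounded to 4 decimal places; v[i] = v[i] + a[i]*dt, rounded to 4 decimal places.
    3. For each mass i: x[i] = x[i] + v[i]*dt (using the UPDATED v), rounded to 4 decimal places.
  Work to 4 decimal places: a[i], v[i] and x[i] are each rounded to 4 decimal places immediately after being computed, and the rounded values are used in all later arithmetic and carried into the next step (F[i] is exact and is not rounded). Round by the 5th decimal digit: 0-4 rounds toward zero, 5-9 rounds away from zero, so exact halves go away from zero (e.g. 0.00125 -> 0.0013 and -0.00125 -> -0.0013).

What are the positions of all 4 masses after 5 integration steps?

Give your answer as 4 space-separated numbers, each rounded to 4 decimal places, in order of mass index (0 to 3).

Step 0: x=[3.0000 10.0000 13.0000 21.0000] v=[0.0000 0.0000 0.0000 0.0000]
Step 1: x=[3.5000 9.0000 13.6250 20.2500] v=[2.0000 -4.0000 2.5000 -3.0000]
Step 2: x=[4.1250 7.7813 14.5000 19.0938] v=[2.5000 -4.8750 3.5000 -4.6250]
Step 3: x=[4.4141 7.3282 15.1094 18.0391] v=[1.1563 -1.8126 2.4376 -4.2188]
Step 4: x=[4.1817 8.0918 15.1124 17.5020] v=[-0.9296 3.0545 0.0119 -2.1485]
Step 5: x=[3.6768 9.6331 14.5365 17.6175] v=[-2.0195 6.1650 -2.3036 0.4619]

Answer: 3.6768 9.6331 14.5365 17.6175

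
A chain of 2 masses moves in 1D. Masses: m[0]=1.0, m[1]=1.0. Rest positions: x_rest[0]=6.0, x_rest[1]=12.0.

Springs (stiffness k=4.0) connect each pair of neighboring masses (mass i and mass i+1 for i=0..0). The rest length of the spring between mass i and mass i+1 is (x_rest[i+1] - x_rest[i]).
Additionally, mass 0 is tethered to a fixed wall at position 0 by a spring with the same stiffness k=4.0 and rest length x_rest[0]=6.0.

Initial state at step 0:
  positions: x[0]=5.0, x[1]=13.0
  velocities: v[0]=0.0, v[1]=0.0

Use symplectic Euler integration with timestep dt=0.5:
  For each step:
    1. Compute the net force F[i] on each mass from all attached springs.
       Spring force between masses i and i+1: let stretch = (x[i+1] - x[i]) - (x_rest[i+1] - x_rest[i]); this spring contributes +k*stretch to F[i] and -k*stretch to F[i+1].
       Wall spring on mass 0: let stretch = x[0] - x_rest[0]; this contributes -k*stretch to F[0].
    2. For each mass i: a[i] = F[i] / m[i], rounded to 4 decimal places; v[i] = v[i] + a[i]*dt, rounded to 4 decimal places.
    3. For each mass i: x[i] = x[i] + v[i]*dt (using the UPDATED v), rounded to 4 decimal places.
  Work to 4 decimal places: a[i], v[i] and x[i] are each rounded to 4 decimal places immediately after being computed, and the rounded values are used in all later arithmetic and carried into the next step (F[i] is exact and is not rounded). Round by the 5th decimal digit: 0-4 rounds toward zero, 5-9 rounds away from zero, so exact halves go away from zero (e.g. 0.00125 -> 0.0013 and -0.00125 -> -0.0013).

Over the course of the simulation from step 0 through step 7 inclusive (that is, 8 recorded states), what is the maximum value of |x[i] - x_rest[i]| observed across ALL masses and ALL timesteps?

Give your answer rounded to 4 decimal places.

Answer: 2.0000

Derivation:
Step 0: x=[5.0000 13.0000] v=[0.0000 0.0000]
Step 1: x=[8.0000 11.0000] v=[6.0000 -4.0000]
Step 2: x=[6.0000 12.0000] v=[-4.0000 2.0000]
Step 3: x=[4.0000 13.0000] v=[-4.0000 2.0000]
Step 4: x=[7.0000 11.0000] v=[6.0000 -4.0000]
Step 5: x=[7.0000 11.0000] v=[0.0000 0.0000]
Step 6: x=[4.0000 13.0000] v=[-6.0000 4.0000]
Step 7: x=[6.0000 12.0000] v=[4.0000 -2.0000]
Max displacement = 2.0000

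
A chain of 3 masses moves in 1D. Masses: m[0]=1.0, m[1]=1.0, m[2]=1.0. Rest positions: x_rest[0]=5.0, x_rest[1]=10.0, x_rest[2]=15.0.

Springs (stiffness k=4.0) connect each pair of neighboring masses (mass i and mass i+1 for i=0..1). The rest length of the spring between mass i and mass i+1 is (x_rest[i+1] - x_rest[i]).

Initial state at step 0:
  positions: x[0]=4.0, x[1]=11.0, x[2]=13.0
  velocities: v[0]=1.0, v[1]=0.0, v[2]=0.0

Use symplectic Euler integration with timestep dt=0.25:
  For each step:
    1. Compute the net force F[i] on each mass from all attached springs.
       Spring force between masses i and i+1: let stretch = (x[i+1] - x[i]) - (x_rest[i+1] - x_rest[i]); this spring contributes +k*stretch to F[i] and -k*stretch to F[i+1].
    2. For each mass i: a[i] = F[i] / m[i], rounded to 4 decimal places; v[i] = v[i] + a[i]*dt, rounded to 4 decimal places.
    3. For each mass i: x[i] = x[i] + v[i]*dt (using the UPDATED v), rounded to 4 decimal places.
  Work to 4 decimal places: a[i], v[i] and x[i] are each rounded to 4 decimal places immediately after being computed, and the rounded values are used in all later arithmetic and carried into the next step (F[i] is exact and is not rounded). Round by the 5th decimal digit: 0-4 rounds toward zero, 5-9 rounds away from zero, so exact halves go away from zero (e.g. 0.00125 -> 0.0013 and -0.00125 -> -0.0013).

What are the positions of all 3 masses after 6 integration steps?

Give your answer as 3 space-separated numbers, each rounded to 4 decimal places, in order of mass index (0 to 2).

Step 0: x=[4.0000 11.0000 13.0000] v=[1.0000 0.0000 0.0000]
Step 1: x=[4.7500 9.7500 13.7500] v=[3.0000 -5.0000 3.0000]
Step 2: x=[5.5000 8.2500 14.7500] v=[3.0000 -6.0000 4.0000]
Step 3: x=[5.6875 7.6875 15.3750] v=[0.7500 -2.2500 2.5000]
Step 4: x=[5.1250 8.5469 15.3281] v=[-2.2500 3.4375 -0.1875]
Step 5: x=[4.1680 10.2461 14.8359] v=[-3.8281 6.7968 -1.9687]
Step 6: x=[3.4805 11.5732 14.4463] v=[-2.7500 5.3085 -1.5585]

Answer: 3.4805 11.5732 14.4463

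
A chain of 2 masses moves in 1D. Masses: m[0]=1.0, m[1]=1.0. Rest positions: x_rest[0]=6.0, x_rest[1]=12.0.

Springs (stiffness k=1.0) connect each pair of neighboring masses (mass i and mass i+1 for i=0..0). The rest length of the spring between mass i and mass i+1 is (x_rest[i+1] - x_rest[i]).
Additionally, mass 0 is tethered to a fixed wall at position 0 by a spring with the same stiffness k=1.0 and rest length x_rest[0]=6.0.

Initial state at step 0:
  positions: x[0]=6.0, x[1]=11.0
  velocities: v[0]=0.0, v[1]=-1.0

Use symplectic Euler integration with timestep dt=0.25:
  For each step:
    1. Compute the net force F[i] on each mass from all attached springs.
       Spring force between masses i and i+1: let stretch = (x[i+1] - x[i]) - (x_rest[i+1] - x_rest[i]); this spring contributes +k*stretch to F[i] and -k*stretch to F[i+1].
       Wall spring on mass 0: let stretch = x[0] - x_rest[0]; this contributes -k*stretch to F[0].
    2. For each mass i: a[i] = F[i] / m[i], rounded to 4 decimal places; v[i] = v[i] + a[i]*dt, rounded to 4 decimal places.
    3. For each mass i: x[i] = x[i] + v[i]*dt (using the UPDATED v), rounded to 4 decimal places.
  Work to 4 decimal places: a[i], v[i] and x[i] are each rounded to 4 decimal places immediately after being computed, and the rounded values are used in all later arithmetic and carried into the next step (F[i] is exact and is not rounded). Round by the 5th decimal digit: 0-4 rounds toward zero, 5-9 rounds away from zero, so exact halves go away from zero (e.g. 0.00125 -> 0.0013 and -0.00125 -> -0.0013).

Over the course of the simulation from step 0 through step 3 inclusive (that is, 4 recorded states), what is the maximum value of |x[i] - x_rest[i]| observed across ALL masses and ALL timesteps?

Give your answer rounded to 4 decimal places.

Answer: 1.3523

Derivation:
Step 0: x=[6.0000 11.0000] v=[0.0000 -1.0000]
Step 1: x=[5.9375 10.8125] v=[-0.2500 -0.7500]
Step 2: x=[5.8086 10.6953] v=[-0.5156 -0.4688]
Step 3: x=[5.6221 10.6477] v=[-0.7461 -0.1905]
Max displacement = 1.3523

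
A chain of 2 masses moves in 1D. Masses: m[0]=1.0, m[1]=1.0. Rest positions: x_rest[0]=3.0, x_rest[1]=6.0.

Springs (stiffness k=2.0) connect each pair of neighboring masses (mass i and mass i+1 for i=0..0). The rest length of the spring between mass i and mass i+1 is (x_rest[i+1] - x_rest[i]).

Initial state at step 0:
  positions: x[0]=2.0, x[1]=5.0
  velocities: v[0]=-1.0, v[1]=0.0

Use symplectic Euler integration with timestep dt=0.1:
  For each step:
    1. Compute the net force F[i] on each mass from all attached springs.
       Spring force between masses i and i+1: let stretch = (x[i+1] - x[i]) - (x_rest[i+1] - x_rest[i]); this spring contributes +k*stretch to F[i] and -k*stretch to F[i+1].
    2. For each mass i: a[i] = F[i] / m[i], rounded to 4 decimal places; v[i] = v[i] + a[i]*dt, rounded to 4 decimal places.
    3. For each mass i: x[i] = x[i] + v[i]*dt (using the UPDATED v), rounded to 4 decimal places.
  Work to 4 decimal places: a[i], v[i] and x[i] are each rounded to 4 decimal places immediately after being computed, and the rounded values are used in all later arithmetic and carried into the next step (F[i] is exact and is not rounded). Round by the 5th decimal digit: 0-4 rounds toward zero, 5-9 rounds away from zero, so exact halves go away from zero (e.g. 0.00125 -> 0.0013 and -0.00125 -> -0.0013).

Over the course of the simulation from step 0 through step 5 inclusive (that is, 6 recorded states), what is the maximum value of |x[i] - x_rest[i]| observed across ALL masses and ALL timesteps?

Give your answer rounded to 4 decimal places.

Answer: 1.4617

Derivation:
Step 0: x=[2.0000 5.0000] v=[-1.0000 0.0000]
Step 1: x=[1.9000 5.0000] v=[-1.0000 0.0000]
Step 2: x=[1.8020 4.9980] v=[-0.9800 -0.0200]
Step 3: x=[1.7079 4.9921] v=[-0.9408 -0.0592]
Step 4: x=[1.6195 4.9805] v=[-0.8840 -0.1160]
Step 5: x=[1.5383 4.9617] v=[-0.8118 -0.1882]
Max displacement = 1.4617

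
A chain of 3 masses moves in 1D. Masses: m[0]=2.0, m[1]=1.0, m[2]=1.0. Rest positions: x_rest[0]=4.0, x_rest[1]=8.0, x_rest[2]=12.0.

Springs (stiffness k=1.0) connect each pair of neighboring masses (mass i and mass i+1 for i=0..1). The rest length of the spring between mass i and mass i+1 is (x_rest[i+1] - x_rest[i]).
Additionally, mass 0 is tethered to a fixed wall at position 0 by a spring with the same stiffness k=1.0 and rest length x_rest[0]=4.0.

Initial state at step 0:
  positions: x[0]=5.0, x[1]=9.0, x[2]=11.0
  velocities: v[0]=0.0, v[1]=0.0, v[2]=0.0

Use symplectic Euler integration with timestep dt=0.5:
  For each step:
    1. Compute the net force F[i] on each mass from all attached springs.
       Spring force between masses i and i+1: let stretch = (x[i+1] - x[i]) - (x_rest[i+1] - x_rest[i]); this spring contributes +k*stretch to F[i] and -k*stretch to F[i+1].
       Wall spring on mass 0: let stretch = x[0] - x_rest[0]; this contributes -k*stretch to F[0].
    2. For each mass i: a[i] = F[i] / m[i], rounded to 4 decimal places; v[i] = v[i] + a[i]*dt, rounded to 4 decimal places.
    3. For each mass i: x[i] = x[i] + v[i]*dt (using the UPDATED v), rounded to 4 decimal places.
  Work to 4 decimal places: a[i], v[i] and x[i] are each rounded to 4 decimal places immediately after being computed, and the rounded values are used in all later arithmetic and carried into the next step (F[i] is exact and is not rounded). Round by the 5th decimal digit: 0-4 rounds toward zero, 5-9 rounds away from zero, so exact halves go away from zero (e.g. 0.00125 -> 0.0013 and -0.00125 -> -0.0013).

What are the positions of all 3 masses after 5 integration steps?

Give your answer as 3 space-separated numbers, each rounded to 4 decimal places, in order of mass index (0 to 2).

Answer: 3.0985 8.1676 13.0946

Derivation:
Step 0: x=[5.0000 9.0000 11.0000] v=[0.0000 0.0000 0.0000]
Step 1: x=[4.8750 8.5000 11.5000] v=[-0.2500 -1.0000 1.0000]
Step 2: x=[4.5938 7.8438 12.2500] v=[-0.5625 -1.3125 1.5000]
Step 3: x=[4.1446 7.4766 12.8985] v=[-0.8985 -0.7344 1.2969]
Step 4: x=[3.5938 7.6319 13.1915] v=[-1.1017 0.3106 0.5860]
Step 5: x=[3.0985 8.1676 13.0946] v=[-0.9906 1.0714 -0.1938]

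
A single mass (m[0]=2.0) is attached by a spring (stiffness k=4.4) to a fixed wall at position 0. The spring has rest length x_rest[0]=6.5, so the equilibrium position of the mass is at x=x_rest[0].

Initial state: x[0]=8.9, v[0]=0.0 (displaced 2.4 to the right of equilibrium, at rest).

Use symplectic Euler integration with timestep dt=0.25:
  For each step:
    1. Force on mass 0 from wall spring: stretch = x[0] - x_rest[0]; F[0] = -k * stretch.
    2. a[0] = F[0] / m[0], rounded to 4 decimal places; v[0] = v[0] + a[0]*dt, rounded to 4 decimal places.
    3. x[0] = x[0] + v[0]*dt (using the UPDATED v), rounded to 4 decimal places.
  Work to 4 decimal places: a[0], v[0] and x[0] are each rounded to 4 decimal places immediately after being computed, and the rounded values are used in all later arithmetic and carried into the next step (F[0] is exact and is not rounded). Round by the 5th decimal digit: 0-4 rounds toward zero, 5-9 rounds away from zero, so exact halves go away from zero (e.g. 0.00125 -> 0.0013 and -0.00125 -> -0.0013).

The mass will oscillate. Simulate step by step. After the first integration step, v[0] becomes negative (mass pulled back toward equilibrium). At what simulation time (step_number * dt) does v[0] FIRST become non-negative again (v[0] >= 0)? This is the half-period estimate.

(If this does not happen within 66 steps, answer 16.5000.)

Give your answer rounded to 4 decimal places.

Answer: 2.2500

Derivation:
Step 0: x=[8.9000] v=[0.0000]
Step 1: x=[8.5700] v=[-1.3200]
Step 2: x=[7.9554] v=[-2.4585]
Step 3: x=[7.1407] v=[-3.2590]
Step 4: x=[6.2379] v=[-3.6114]
Step 5: x=[5.3711] v=[-3.4673]
Step 6: x=[4.6595] v=[-2.8464]
Step 7: x=[4.2010] v=[-1.8341]
Step 8: x=[4.0586] v=[-0.5697]
Step 9: x=[4.2519] v=[0.7731]
First v>=0 after going negative at step 9, time=2.2500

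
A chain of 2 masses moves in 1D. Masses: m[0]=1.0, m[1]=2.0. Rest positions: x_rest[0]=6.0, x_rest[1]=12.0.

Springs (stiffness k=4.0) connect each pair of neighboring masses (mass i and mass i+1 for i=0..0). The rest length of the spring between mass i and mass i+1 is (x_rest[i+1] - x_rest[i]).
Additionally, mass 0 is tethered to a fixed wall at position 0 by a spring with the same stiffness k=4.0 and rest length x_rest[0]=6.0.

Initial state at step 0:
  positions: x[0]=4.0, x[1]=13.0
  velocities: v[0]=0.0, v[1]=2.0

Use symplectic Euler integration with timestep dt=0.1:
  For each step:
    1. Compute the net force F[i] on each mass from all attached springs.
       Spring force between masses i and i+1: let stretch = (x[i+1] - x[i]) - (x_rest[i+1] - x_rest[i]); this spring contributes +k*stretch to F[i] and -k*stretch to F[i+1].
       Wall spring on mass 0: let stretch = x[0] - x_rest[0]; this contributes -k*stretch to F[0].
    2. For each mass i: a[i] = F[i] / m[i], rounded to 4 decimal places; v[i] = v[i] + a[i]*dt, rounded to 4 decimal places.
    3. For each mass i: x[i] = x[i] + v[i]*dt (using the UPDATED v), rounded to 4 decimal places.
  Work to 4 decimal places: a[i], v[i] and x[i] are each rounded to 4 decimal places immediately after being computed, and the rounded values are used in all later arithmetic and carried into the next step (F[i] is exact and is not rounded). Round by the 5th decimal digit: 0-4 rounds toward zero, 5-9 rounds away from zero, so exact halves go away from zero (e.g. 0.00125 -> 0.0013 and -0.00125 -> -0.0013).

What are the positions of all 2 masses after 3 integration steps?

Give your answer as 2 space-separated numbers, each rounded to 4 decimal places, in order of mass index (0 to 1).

Step 0: x=[4.0000 13.0000] v=[0.0000 2.0000]
Step 1: x=[4.2000 13.1400] v=[2.0000 1.4000]
Step 2: x=[4.5896 13.2212] v=[3.8960 0.8120]
Step 3: x=[5.1409 13.2498] v=[5.5128 0.2857]

Answer: 5.1409 13.2498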